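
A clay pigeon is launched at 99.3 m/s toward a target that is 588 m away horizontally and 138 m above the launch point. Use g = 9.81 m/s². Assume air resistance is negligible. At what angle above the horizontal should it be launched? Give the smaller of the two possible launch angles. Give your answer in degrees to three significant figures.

Trajectory: y = x tanθ − g x² (1 + tan²θ)/(2v₀²). With x = 588, y = 138, v₀ = 99.3, g = 9.81:
172.0 tan²θ − 588 tanθ + (310.0) = 0.
tanθ = [588 ± √(588² − 4 × 172.0 × (310.0))] / (2 × 172.0) = (588 ± 364.0) / 344.0, giving tanθ = 0.6512 or 2.768.
θ = 33.07° or 70.13°; the smaller is 33.07°.

33.1°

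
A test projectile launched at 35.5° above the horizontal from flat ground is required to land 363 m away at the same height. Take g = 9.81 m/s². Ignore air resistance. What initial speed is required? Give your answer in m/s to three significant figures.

Level-ground range: R = v₀² sin(2θ)/g, so v₀ = √(gR / sin 2θ).
v₀ = √(9.81 × 363 / sin 71.00°) = √(3561 / 0.9455) = √3766.2 = 61.37 m/s.

61.4 m/s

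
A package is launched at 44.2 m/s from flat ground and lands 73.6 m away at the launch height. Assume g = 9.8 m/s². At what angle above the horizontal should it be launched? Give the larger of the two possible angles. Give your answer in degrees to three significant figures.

79.2°

From R = (v₀²/g) sin 2θ: sin 2θ = 9.80 × 73.6 / 1953.6 = 0.3692.
2θ = 21.67° or 180° − 21.67° = 158.3°, so θ = 10.83° or 79.17°.
The larger angle is 79.17°.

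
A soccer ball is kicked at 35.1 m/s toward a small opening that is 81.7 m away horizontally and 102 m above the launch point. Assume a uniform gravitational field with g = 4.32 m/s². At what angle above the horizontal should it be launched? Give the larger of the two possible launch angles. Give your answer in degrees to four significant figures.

78.82°

Trajectory: y = x tanθ − g x² (1 + tan²θ)/(2v₀²). With x = 81.7, y = 102, v₀ = 35.1, g = 4.32:
11.70 tan²θ − 81.7 tanθ + (113.7) = 0.
tanθ = [81.7 ± √(81.7² − 4 × 11.70 × (113.7))] / (2 × 11.70) = (81.7 ± 36.78) / 23.41, giving tanθ = 1.919 or 5.062.
θ = 62.48° or 78.82°; the larger is 78.82°.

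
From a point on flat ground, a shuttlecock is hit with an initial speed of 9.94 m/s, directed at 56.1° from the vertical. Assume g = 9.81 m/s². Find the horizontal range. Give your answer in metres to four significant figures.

9.325 m

vₓ = 9.940 sin 56.1° = 8.250 m/s; v_y0 = 9.940 cos 56.1° = 5.544 m/s.
Flight time T = 2 v_y0 / g = 1.130 s.
Horizontal distance R = vₓ T = 8.250 × 1.130 = 9.325 m.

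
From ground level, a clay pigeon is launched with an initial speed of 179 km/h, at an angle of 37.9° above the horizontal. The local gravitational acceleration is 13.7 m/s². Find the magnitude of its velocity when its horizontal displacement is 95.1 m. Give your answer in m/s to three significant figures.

39.3 m/s

Convert: 179 km/h = 179/3.6 = 49.72 m/s.
Resolve: vₓ = 49.72 cos 37.9° = 39.24 m/s and v_y0 = 49.72 sin 37.9° = 30.54 m/s.
At x = 95.1 m, t = x/vₓ = 95.1/39.24 = 2.424 s.
Vertical velocity there: v_y = v_y0 − g t = 30.54 − 13.7 × 2.424 = −2.663 m/s.
Speed: √(vₓ² + v_y²) = √(39.24² + 2.663²) = 39.33 m/s.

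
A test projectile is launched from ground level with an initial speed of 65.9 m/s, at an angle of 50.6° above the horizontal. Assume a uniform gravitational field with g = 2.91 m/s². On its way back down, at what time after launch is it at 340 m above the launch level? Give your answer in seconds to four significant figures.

26.02 s

Components: vₓ = 65.90 cos 50.6° = 41.83 m/s, v_y0 = 65.90 sin 50.6° = 50.92 m/s.
Set y = v_y0 t − ½ g t² = 340: 1.455 t² − 50.92 t + 340 = 0.
Quadratic formula: t = (50.92 ± √614.37) / 2.91 = (50.92 ± 24.79) / 2.91 → t = 8.982 s or 26.02 s.
The descending-branch root is 26.02 s.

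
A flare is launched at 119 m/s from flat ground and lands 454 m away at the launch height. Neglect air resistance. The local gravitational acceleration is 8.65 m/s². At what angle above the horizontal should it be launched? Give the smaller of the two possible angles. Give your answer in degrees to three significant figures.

From R = (v₀²/g) sin 2θ: sin 2θ = 8.65 × 454 / 14161 = 0.2773.
2θ = 16.10° or 180° − 16.10° = 163.9°, so θ = 8.050° or 81.95°.
The smaller angle is 8.050°.

8.05°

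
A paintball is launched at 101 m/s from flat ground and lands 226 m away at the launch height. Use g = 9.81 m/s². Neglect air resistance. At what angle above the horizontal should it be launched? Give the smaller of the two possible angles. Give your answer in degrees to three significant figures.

From R = (v₀²/g) sin 2θ: sin 2θ = 9.81 × 226 / 10201 = 0.2173.
2θ = 12.55° or 180° − 12.55° = 167.4°, so θ = 6.276° or 83.72°.
The smaller angle is 6.276°.

6.28°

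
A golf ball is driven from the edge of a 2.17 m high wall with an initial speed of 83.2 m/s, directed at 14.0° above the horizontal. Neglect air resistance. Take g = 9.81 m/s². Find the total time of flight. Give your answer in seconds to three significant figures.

Horizontal component vₓ = 83.20 cos 14.0° = 80.73 m/s; vertical v_y0 = 83.20 sin 14.0° = 20.13 m/s.
Vertical motion (up positive, ground at y = 0): 4.905 t² − (20.13) t − 2.17 = 0, so t = (20.13 + √(20.13² + 2·9.81·2.17)) / 9.81 = (20.13 + 21.16) / 9.81 = 4.209 s.

4.21 s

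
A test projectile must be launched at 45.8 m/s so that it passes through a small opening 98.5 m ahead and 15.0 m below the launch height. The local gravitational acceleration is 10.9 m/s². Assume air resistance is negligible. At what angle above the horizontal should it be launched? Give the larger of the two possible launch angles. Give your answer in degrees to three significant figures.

Trajectory: y = x tanθ − g x² (1 + tan²θ)/(2v₀²). With x = 98.5, y = −15.0, v₀ = 45.8, g = 10.9:
25.21 tan²θ − 98.5 tanθ + (10.21) = 0.
tanθ = [98.5 ± √(98.5² − 4 × 25.21 × (10.21))] / (2 × 25.21) = (98.5 ± 93.13) / 50.42, giving tanθ = 0.1065 or 3.801.
θ = 6.081° or 75.26°; the larger is 75.26°.

75.3°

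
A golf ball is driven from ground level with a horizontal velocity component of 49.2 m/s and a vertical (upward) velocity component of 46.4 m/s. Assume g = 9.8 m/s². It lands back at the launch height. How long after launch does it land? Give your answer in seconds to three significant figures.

9.47 s

It returns to y = 0 when t = 2 v_y0 / g = 2(46.40)/9.80 = 9.469 s.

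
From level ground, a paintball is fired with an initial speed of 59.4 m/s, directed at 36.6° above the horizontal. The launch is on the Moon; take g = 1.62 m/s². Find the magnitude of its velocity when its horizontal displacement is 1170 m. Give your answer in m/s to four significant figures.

47.88 m/s

Resolve: vₓ = 59.40 cos 36.6° = 47.69 m/s and v_y0 = 59.40 sin 36.6° = 35.42 m/s.
x = vₓ t ⇒ t = 1170/47.69 = 24.53 s.
Vertical velocity there: v_y = v_y0 − g t = 35.42 − 1.62 × 24.53 = −4.331 m/s.
Speed: √(vₓ² + v_y²) = √(47.69² + 4.331²) = 47.88 m/s.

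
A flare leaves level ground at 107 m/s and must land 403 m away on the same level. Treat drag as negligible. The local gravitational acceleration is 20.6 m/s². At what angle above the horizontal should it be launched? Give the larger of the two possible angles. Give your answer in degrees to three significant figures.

66.8°

R = v₀² sin 2θ / g gives sin 2θ = gR/v₀² = 20.6·403/107² = 0.7251.
2θ = 46.48° or 180° − 46.48° = 133.5°, so θ = 23.24° or 66.76°.
The larger angle is 66.76°.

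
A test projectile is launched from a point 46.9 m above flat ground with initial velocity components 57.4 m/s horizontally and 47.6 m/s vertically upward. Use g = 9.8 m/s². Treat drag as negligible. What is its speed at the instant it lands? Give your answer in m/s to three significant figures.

80.5 m/s

With up positive and y = 0 at the ground: y(t) = 46.9 + (47.60) t − 4.900 t². Setting y = 0 and taking the positive root: t = [47.60 + √(47.60² + 2·9.80·46.9)] / 9.80 = (47.60 + 56.44) / 9.80 = 10.62 s.
Vertical velocity at impact: v_y = v_y0 − g t = 47.60 − 9.80 × 10.62 = −56.44 m/s.
Speed: |v| = √(vₓ² + v_y²) = √(57.40² + 56.44²) = 80.50 m/s.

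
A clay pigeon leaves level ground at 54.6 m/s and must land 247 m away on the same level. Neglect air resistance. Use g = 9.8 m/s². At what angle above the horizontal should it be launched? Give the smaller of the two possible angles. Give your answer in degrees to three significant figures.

27.1°

From R = (v₀²/g) sin 2θ: sin 2θ = 9.80 × 247 / 2981.2 = 0.8120.
2θ = 54.29° or 180° − 54.29° = 125.7°, so θ = 27.14° or 62.86°.
The smaller angle is 27.14°.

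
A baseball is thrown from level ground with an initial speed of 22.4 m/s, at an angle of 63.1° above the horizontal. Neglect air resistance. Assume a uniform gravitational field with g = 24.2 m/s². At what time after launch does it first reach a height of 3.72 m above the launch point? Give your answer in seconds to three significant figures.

0.214 s

vₓ = 22.40 cos 63.1° = 10.13 m/s; v_y0 = 22.40 sin 63.1° = 19.98 m/s.
Height y(t) = 19.98 t − 12.10 t² = 3.72 gives 12.10 t² − 19.98 t + 3.72 = 0.
Quadratic formula: t = (19.98 ± √219.00) / 24.2 = (19.98 ± 14.80) / 24.2 → t = 0.2139 s or 1.437 s.
The first (ascending) time is 0.2139 s.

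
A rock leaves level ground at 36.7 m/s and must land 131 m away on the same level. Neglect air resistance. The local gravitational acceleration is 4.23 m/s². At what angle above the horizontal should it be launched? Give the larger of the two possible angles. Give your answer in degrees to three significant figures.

From R = (v₀²/g) sin 2θ: sin 2θ = 4.23 × 131 / 1346.9 = 0.4114.
2θ = 24.29° or 180° − 24.29° = 155.7°, so θ = 12.15° or 77.85°.
The larger angle is 77.85°.

77.9°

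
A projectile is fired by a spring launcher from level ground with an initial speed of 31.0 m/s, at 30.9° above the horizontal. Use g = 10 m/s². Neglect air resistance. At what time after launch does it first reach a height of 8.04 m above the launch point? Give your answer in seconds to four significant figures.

0.6295 s

vₓ = 31.00 cos 30.9° = 26.60 m/s; v_y0 = 31.00 sin 30.9° = 15.92 m/s.
Set y = v_y0 t − ½ g t² = 8.04: 5.000 t² − 15.92 t + 8.04 = 0.
t = [15.92 ± √(15.92² − 2·10.0·8.04)] / 10.0 = (15.92 ± 9.625) / 10.0, so t = 0.6295 s or t = 2.554 s.
The first (ascending) time is 0.6295 s.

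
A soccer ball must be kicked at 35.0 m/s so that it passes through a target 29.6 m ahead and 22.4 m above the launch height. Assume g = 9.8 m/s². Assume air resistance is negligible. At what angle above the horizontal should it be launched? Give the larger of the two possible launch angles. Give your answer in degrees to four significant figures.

82.36°

Trajectory: y = x tanθ − g x² (1 + tan²θ)/(2v₀²). With x = 29.6, y = 22.4, v₀ = 35.0, g = 9.80:
3.505 tan²θ − 29.6 tanθ + (25.90) = 0.
tanθ = [29.6 ± √(29.6² − 4 × 3.505 × (25.90))] / (2 × 3.505) = (29.6 ± 22.65) / 7.009, giving tanθ = 0.9916 or 7.454.
θ = 44.76° or 82.36°; the larger is 82.36°.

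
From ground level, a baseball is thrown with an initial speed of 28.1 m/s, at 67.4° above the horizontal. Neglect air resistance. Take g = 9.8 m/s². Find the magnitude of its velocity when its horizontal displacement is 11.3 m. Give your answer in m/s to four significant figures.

19.04 m/s

vₓ = 28.10 cos 67.4° = 10.80 m/s; v_y0 = 28.10 sin 67.4° = 25.94 m/s.
x = vₓ t ⇒ t = 11.3/10.80 = 1.046 s.
Vertical velocity there: v_y = v_y0 − g t = 25.94 − 9.80 × 1.046 = 15.69 m/s.
Speed: √(vₓ² + v_y²) = √(10.80² + 15.69²) = 19.04 m/s.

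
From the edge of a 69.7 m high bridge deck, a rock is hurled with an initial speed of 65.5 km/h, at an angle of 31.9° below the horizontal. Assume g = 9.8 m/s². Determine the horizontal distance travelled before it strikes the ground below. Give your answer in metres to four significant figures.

Convert: 65.5 km/h = 65.5/3.6 = 18.19 m/s.
Horizontal component vₓ = 18.19 cos 31.9° = 15.45 m/s; vertical v_y0 = −9.615 m/s (downward).
With up positive and y = 0 at the ground: y(t) = 69.7 + (−9.615) t − 4.900 t². Setting y = 0 and taking the positive root: t = [−9.615 + √(9.615² + 2·9.80·69.7)] / 9.80 = (−9.615 + 38.19) / 9.80 = 2.916 s.
Horizontal distance: R = vₓ t = 15.45 × 2.916 = 45.04 m.

45.04 m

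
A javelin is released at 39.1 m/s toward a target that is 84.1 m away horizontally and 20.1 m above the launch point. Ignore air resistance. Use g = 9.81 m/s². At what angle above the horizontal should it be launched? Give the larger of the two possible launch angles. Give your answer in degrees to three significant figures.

Trajectory: y = x tanθ − g x² (1 + tan²θ)/(2v₀²). With x = 84.1, y = 20.1, v₀ = 39.1, g = 9.81:
22.69 tan²θ − 84.1 tanθ + (42.79) = 0.
tanθ = [84.1 ± √(84.1² − 4 × 22.69 × (42.79))] / (2 × 22.69) = (84.1 ± 56.47) / 45.38, giving tanθ = 0.6088 or 3.097.
θ = 31.34° or 72.11°; the larger is 72.11°.

72.1°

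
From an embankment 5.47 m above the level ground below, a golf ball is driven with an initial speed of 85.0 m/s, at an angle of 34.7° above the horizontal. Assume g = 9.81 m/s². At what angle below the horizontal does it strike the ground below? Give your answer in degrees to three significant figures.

Resolve: vₓ = 85.00 cos 34.7° = 69.88 m/s and v_y0 = 85.00 sin 34.7° = 48.39 m/s.
Vertical motion (up positive, ground at y = 0): 4.905 t² − (48.39) t − 5.47 = 0, so t = (48.39 + √(48.39² + 2·9.81·5.47)) / 9.81 = (48.39 + 49.49) / 9.81 = 9.977 s.
At impact: v_y = v_y0 − g t = −49.49 m/s; vₓ = 69.88 m/s.
Angle below horizontal: arctan(|v_y|/vₓ) = arctan(49.49/69.88) = 35.30°.

35.3°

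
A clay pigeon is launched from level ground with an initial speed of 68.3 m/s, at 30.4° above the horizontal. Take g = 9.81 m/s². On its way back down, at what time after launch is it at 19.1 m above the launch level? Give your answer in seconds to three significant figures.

Components: vₓ = 68.30 cos 30.4° = 58.91 m/s, v_y0 = 68.30 sin 30.4° = 34.56 m/s.
Height y(t) = 34.56 t − 4.905 t² = 19.1 gives 4.905 t² − 34.56 t + 19.1 = 0.
t = [34.56 ± √(34.56² − 2·9.81·19.1)] / 9.81 = (34.56 ± 28.63) / 9.81, so t = 0.6045 s or t = 6.442 s.
The descending-branch root is 6.442 s.

6.44 s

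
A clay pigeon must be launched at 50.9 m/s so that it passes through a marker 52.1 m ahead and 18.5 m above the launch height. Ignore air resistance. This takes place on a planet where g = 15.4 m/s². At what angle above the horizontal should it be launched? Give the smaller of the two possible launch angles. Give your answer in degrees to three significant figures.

29.2°

Trajectory: y = x tanθ − g x² (1 + tan²θ)/(2v₀²). With x = 52.1, y = 18.5, v₀ = 50.9, g = 15.4:
8.067 tan²θ − 52.1 tanθ + (26.57) = 0.
tanθ = [52.1 ± √(52.1² − 4 × 8.067 × (26.57))] / (2 × 8.067) = (52.1 ± 43.09) / 16.13, giving tanθ = 0.5582 or 5.900.
θ = 29.17° or 80.38°; the smaller is 29.17°.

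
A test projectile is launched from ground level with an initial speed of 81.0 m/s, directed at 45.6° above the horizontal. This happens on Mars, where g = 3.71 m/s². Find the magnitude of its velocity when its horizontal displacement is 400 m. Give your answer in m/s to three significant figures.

Resolve: vₓ = 81.00 cos 45.6° = 56.67 m/s and v_y0 = 81.00 sin 45.6° = 57.87 m/s.
At x = 400 m, t = x/vₓ = 400/56.67 = 7.058 s.
Vertical velocity there: v_y = v_y0 − g t = 57.87 − 3.71 × 7.058 = 31.69 m/s.
Speed: √(vₓ² + v_y²) = √(56.67² + 31.69²) = 64.93 m/s.

64.9 m/s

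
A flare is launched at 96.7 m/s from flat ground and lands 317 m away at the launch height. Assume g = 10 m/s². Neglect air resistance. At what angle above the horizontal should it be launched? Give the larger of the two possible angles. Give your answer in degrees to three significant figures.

From R = (v₀²/g) sin 2θ: sin 2θ = 10.0 × 317 / 9350.9 = 0.3390.
2θ = 19.82° or 180° − 19.82° = 160.2°, so θ = 9.908° or 80.09°.
The larger angle is 80.09°.

80.1°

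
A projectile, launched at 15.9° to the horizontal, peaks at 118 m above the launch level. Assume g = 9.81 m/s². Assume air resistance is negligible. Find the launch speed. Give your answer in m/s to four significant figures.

At the peak v_y = 0, so v_y0 = √(2gH) = √(2 × 9.81 × 118) = 48.12 m/s.
v_y0 = v₀ sin θ ⇒ v₀ = 48.12 / sin 15.9° = 175.6 m/s.

175.6 m/s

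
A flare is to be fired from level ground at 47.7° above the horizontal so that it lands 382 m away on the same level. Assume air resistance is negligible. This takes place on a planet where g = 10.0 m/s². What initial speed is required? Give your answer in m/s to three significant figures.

On level ground R = v₀² sin 2θ / g ⇒ v₀ = √(gR / sin 2θ).
v₀ = √(10.0 × 382 / sin 95.40°) = √(3820 / 0.9956) = √3837.0 = 61.94 m/s.

61.9 m/s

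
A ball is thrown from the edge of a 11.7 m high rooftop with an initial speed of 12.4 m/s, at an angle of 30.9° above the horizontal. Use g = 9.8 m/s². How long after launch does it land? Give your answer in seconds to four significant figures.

2.326 s

Horizontal component vₓ = 12.40 cos 30.9° = 10.64 m/s; vertical v_y0 = 12.40 sin 30.9° = 6.368 m/s.
The projectile lands when y = 11.7 + (6.368) t − ½·9.80·t² = 0. Positive root: t = (6.368 + √(6.368² + 2·9.80·11.7)) / 9.80 = (6.368 + 16.43) / 9.80 = 2.326 s.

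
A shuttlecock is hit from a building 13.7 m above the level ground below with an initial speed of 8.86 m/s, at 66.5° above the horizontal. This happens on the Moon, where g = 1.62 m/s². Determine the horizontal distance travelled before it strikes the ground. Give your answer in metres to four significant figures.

40.63 m

Resolve: vₓ = 8.860 cos 66.5° = 3.533 m/s and v_y0 = 8.860 sin 66.5° = 8.125 m/s.
Vertical motion (up positive, ground at y = 0): 0.8100 t² − (8.125) t − 13.7 = 0, so t = (8.125 + √(8.125² + 2·1.62·13.7)) / 1.62 = (8.125 + 10.51) / 1.62 = 11.50 s.
Horizontal distance: R = vₓ t = 3.533 × 11.50 = 40.63 m.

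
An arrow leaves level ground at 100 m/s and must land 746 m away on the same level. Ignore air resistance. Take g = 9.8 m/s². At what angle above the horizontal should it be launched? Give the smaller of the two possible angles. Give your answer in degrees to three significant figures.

R = v₀² sin 2θ / g gives sin 2θ = gR/v₀² = 9.80·746/100² = 0.7311.
2θ = 46.98° or 180° − 46.98° = 133.0°, so θ = 23.49° or 66.51°.
The smaller angle is 23.49°.

23.5°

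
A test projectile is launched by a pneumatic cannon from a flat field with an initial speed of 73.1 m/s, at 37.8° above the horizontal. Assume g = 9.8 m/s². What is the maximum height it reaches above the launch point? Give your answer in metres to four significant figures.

Resolve: vₓ = 73.10 cos 37.8° = 57.76 m/s and v_y0 = 73.10 sin 37.8° = 44.80 m/s.
At the apex v_y = 0, so H = v_y0²/(2g) = 44.80²/19.60 = 102.4 m.

102.4 m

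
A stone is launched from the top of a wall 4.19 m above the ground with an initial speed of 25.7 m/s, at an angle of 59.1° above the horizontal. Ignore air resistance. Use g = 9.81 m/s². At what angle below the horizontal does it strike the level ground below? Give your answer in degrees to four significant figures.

Components: vₓ = 25.70 cos 59.1° = 13.20 m/s, v_y0 = 25.70 sin 59.1° = 22.05 m/s.
With up positive and y = 0 at the ground: y(t) = 4.19 + (22.05) t − 4.905 t². Setting y = 0 and taking the positive root: t = [22.05 + √(22.05² + 2·9.81·4.19)] / 9.81 = (22.05 + 23.84) / 9.81 = 4.678 s.
At impact: v_y = v_y0 − g t = −23.84 m/s; vₓ = 13.20 m/s.
Angle below horizontal: arctan(|v_y|/vₓ) = arctan(23.84/13.20) = 61.03°.

61.03°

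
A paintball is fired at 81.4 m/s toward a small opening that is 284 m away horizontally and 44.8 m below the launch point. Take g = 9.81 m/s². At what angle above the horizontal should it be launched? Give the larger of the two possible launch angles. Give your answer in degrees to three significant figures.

78.0°

Trajectory: y = x tanθ − g x² (1 + tan²θ)/(2v₀²). With x = 284, y = −44.8, v₀ = 81.4, g = 9.81:
59.71 tan²θ − 284 tanθ + (14.91) = 0.
tanθ = [284 ± √(284² − 4 × 59.71 × (14.91))] / (2 × 59.71) = (284 ± 277.7) / 119.4, giving tanθ = 0.05308 or 4.703.
θ = 3.039° or 78.00°; the larger is 78.00°.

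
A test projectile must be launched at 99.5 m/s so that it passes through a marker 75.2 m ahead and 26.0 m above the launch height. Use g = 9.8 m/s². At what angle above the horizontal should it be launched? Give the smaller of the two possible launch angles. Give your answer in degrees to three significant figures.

21.2°

Trajectory: y = x tanθ − g x² (1 + tan²θ)/(2v₀²). With x = 75.2, y = 26.0, v₀ = 99.5, g = 9.80:
2.799 tan²θ − 75.2 tanθ + (28.80) = 0.
tanθ = [75.2 ± √(75.2² − 4 × 2.799 × (28.80))] / (2 × 2.799) = (75.2 ± 73.02) / 5.598, giving tanθ = 0.3886 or 26.48.
θ = 21.24° or 87.84°; the smaller is 21.24°.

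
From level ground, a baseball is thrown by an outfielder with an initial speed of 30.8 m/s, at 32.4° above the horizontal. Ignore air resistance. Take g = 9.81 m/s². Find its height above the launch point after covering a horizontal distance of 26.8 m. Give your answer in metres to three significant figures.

Resolve: vₓ = 30.80 cos 32.4° = 26.01 m/s and v_y0 = 30.80 sin 32.4° = 16.50 m/s.
x = vₓ t ⇒ t = 26.8/26.01 = 1.031 s.
Height: y = v_y0 t − ½ g t² = 16.50 × 1.031 − 4.905 × 1.031² = 17.01 − 5.209 = 11.80 m.

11.8 m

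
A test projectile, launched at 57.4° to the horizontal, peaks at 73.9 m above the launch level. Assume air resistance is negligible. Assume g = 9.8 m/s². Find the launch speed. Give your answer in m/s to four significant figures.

At the peak v_y = 0, so v_y0 = √(2gH) = √(2 × 9.80 × 73.9) = 38.06 m/s.
v_y0 = v₀ sin θ ⇒ v₀ = 38.06 / sin 57.4° = 45.18 m/s.

45.18 m/s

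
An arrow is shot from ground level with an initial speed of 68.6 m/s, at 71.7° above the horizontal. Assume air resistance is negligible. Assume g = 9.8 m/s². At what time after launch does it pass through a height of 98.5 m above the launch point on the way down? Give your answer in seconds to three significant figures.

Resolve: vₓ = 68.60 cos 71.7° = 21.54 m/s and v_y0 = 68.60 sin 71.7° = 65.13 m/s.
Set y = v_y0 t − ½ g t² = 98.5: 4.900 t² − 65.13 t + 98.5 = 0.
Quadratic formula: t = (65.13 ± √2311.4) / 9.80 = (65.13 ± 48.08) / 9.80 → t = 1.740 s or 11.55 s.
The descending-branch root is 11.55 s.

11.6 s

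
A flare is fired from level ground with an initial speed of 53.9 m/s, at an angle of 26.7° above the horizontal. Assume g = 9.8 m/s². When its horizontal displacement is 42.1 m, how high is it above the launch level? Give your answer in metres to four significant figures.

17.43 m

Horizontal component vₓ = 53.90 cos 26.7° = 48.15 m/s; vertical v_y0 = 53.90 sin 26.7° = 24.22 m/s.
Time to reach x = 42.1 m: t = x/vₓ = 42.1/48.15 = 0.8743 s.
Height: y = v_y0 t − ½ g t² = 24.22 × 0.8743 − 4.900 × 0.8743² = 21.17 − 3.746 = 17.43 m.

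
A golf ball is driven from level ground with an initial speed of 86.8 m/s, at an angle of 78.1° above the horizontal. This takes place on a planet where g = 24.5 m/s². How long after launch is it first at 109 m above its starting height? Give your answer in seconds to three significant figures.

1.70 s

Resolve: vₓ = 86.80 cos 78.1° = 17.90 m/s and v_y0 = 86.80 sin 78.1° = 84.93 m/s.
Set y = v_y0 t − ½ g t² = 109: 12.25 t² − 84.93 t + 109 = 0.
Quadratic formula: t = (84.93 ± √1872.9) / 24.5 = (84.93 ± 43.28) / 24.5 → t = 1.700 s or 5.233 s.
The first (ascending) time is 1.700 s.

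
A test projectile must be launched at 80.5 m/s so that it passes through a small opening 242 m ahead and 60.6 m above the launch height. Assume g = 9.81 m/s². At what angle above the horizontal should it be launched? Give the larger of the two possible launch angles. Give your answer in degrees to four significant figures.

Trajectory: y = x tanθ − g x² (1 + tan²θ)/(2v₀²). With x = 242, y = 60.6, v₀ = 80.5, g = 9.81:
44.33 tan²θ − 242 tanθ + (104.9) = 0.
tanθ = [242 ± √(242² − 4 × 44.33 × (104.9))] / (2 × 44.33) = (242 ± 199.9) / 88.66, giving tanθ = 0.4749 or 4.984.
θ = 25.40° or 78.66°; the larger is 78.66°.

78.66°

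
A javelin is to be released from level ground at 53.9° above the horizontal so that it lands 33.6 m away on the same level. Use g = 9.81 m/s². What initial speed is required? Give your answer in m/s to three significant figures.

18.6 m/s

From R = (v₀² / g) sin 2θ: v₀ = √(gR / sin 2θ).
v₀ = √(9.81 × 33.6 / sin 107.8°) = √(329.6 / 0.9521) = √346.19 = 18.61 m/s.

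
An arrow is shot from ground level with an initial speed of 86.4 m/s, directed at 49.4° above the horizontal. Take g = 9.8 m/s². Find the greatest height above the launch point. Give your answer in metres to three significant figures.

Resolve: vₓ = 86.40 cos 49.4° = 56.23 m/s and v_y0 = 86.40 sin 49.4° = 65.60 m/s.
Peak height H = v_y0² / (2g) = 4303.5 / 19.60 = 219.6 m.

220 m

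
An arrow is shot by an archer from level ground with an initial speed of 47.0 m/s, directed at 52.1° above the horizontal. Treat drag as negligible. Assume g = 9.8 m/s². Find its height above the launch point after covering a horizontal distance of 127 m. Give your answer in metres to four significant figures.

Components: vₓ = 47.00 cos 52.1° = 28.87 m/s, v_y0 = 47.00 sin 52.1° = 37.09 m/s.
At x = 127 m, t = x/vₓ = 127/28.87 = 4.399 s.
Height: y = v_y0 t − ½ g t² = 37.09 × 4.399 − 4.900 × 4.399² = 163.1 − 94.81 = 68.33 m.

68.33 m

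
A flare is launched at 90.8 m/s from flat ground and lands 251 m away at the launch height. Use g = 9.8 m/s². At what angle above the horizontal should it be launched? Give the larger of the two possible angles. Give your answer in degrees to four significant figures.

R = v₀² sin 2θ / g gives sin 2θ = gR/v₀² = 9.80·251/90.8² = 0.2984.
2θ = 17.36° or 180° − 17.36° = 162.6°, so θ = 8.679° or 81.32°.
The larger angle is 81.32°.

81.32°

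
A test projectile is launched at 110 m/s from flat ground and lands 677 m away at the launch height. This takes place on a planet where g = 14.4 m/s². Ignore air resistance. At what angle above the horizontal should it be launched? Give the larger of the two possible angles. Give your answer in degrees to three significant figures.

63.2°

From R = (v₀²/g) sin 2θ: sin 2θ = 14.4 × 677 / 12100 = 0.8057.
2θ = 53.68° or 180° − 53.68° = 126.3°, so θ = 26.84° or 63.16°.
The larger angle is 63.16°.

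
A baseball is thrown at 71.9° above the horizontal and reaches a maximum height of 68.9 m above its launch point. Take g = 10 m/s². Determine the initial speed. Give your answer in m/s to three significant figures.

39.1 m/s

At the peak v_y = 0, so v_y0 = √(2gH) = √(2 × 10.0 × 68.9) = 37.12 m/s.
v_y0 = v₀ sin θ ⇒ v₀ = 37.12 / sin 71.9° = 39.05 m/s.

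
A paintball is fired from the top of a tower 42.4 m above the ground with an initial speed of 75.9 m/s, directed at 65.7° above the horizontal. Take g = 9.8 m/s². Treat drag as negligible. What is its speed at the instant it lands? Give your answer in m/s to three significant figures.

Resolve: vₓ = 75.90 cos 65.7° = 31.23 m/s and v_y0 = 75.90 sin 65.7° = 69.18 m/s.
With up positive and y = 0 at the ground: y(t) = 42.4 + (69.18) t − 4.900 t². Setting y = 0 and taking the positive root: t = [69.18 + √(69.18² + 2·9.80·42.4)] / 9.80 = (69.18 + 74.94) / 9.80 = 14.71 s.
Vertical velocity at impact: v_y = v_y0 − g t = 69.18 − 9.80 × 14.71 = −74.94 m/s.
Speed: |v| = √(vₓ² + v_y²) = √(31.23² + 74.94²) = 81.19 m/s.

81.2 m/s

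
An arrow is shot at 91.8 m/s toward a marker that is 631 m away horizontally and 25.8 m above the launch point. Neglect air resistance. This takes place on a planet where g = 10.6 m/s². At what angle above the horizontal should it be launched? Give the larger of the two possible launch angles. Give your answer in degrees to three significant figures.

62.9°

Trajectory: y = x tanθ − g x² (1 + tan²θ)/(2v₀²). With x = 631, y = 25.8, v₀ = 91.8, g = 10.6:
250.4 tan²θ − 631 tanθ + (276.2) = 0.
tanθ = [631 ± √(631² − 4 × 250.4 × (276.2))] / (2 × 250.4) = (631 ± 348.6) / 500.8, giving tanθ = 0.5639 or 1.956.
θ = 29.42° or 62.92°; the larger is 62.92°.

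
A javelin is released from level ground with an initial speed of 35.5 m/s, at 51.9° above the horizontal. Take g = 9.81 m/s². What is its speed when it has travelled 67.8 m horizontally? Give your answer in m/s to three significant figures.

22.0 m/s

vₓ = 35.50 cos 51.9° = 21.90 m/s; v_y0 = 35.50 sin 51.9° = 27.94 m/s.
Time to reach x = 67.8 m: t = x/vₓ = 67.8/21.90 = 3.095 s.
Vertical velocity there: v_y = v_y0 − g t = 27.94 − 9.81 × 3.095 = −2.428 m/s.
Speed: √(vₓ² + v_y²) = √(21.90² + 2.428²) = 22.04 m/s.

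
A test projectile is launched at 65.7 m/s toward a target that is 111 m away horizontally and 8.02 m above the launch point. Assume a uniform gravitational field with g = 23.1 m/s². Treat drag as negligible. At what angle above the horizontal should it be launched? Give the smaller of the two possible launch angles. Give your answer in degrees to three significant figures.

Trajectory: y = x tanθ − g x² (1 + tan²θ)/(2v₀²). With x = 111, y = 8.02, v₀ = 65.7, g = 23.1:
32.97 tan²θ − 111 tanθ + (40.99) = 0.
tanθ = [111 ± √(111² − 4 × 32.97 × (40.99))] / (2 × 32.97) = (111 ± 83.16) / 65.94, giving tanθ = 0.4222 or 2.945.
θ = 22.89° or 71.24°; the smaller is 22.89°.

22.9°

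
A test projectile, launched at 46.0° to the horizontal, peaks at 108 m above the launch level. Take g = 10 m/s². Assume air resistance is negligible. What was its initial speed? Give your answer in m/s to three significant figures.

64.6 m/s

At the peak v_y = 0, so v_y0 = √(2gH) = √(2 × 10.0 × 108) = 46.48 m/s.
v_y0 = v₀ sin θ ⇒ v₀ = 46.48 / sin 46.0° = 64.61 m/s.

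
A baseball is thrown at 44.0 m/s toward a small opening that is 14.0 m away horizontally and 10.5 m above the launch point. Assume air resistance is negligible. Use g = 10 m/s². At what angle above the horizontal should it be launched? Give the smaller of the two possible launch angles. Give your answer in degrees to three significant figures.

Trajectory: y = x tanθ − g x² (1 + tan²θ)/(2v₀²). With x = 14.0, y = 10.5, v₀ = 44.0, g = 10.0:
0.5062 tan²θ − 14.0 tanθ + (11.01) = 0.
tanθ = [14.0 ± √(14.0² − 4 × 0.5062 × (11.01))] / (2 × 0.5062) = (14.0 ± 13.18) / 1.012, giving tanθ = 0.8099 or 26.85.
θ = 39.00° or 87.87°; the smaller is 39.00°.

39.0°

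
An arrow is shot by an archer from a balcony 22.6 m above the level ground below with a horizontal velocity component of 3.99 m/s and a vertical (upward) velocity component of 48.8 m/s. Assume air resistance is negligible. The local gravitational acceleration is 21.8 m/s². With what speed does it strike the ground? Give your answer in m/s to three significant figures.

The projectile lands when y = 22.6 + (48.80) t − ½·21.8·t² = 0. Positive root: t = (48.80 + √(48.80² + 2·21.8·22.6)) / 21.8 = (48.80 + 58.02) / 21.8 = 4.900 s.
Vertical velocity at impact: v_y = v_y0 − g t = 48.80 − 21.8 × 4.900 = −58.02 m/s.
Speed: |v| = √(vₓ² + v_y²) = √(3.990² + 58.02²) = 58.16 m/s.

58.2 m/s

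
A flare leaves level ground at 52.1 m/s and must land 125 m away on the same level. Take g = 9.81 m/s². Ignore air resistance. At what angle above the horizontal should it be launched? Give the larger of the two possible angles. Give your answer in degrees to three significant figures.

Level-ground range R = v₀² sin(2θ)/g ⇒ sin(2θ) = gR/v₀² = 9.81 × 125 / 52.1² = 0.4518.
2θ = 26.86° or 180° − 26.86° = 153.1°, so θ = 13.43° or 76.57°.
The larger angle is 76.57°.

76.6°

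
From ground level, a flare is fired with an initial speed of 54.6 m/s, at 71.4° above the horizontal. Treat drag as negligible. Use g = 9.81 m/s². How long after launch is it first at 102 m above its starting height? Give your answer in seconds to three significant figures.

2.62 s

vₓ = 54.60 cos 71.4° = 17.42 m/s; v_y0 = 54.60 sin 71.4° = 51.75 m/s.
Set y = v_y0 t − ½ g t² = 102: 4.905 t² − 51.75 t + 102 = 0.
Quadratic formula: t = (51.75 ± √676.63) / 9.81 = (51.75 ± 26.01) / 9.81 → t = 2.623 s or 7.927 s.
The first (ascending) time is 2.623 s.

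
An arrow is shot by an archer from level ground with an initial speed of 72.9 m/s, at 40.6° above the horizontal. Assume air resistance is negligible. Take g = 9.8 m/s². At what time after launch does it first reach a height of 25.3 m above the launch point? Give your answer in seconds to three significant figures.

Horizontal component vₓ = 72.90 cos 40.6° = 55.35 m/s; vertical v_y0 = 72.90 sin 40.6° = 47.44 m/s.
Height y(t) = 47.44 t − 4.900 t² = 25.3 gives 4.900 t² − 47.44 t + 25.3 = 0.
t = [47.44 ± √(47.44² − 2·9.80·25.3)] / 9.80 = (47.44 ± 41.89) / 9.80, so t = 0.5664 s or t = 9.115 s.
The first (ascending) time is 0.5664 s.

0.566 s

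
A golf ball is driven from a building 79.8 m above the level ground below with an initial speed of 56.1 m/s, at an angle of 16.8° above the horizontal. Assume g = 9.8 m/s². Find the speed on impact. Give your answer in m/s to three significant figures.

vₓ = 56.10 cos 16.8° = 53.71 m/s; v_y0 = 56.10 sin 16.8° = 16.21 m/s.
With up positive and y = 0 at the ground: y(t) = 79.8 + (16.21) t − 4.900 t². Setting y = 0 and taking the positive root: t = [16.21 + √(16.21² + 2·9.80·79.8)] / 9.80 = (16.21 + 42.74) / 9.80 = 6.016 s.
Vertical velocity at impact: v_y = v_y0 − g t = 16.21 − 9.80 × 6.016 = −42.74 m/s.
Speed: |v| = √(vₓ² + v_y²) = √(53.71² + 42.74²) = 68.64 m/s.

68.6 m/s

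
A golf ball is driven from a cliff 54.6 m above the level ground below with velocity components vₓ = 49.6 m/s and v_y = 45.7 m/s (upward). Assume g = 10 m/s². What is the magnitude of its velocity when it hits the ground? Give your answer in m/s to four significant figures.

75.10 m/s

The projectile lands when y = 54.6 + (45.70) t − ½·10.0·t² = 0. Positive root: t = (45.70 + √(45.70² + 2·10.0·54.6)) / 10.0 = (45.70 + 56.40) / 10.0 = 10.21 s.
Vertical velocity at impact: v_y = v_y0 − g t = 45.70 − 10.0 × 10.21 = −56.40 m/s.
Speed: |v| = √(vₓ² + v_y²) = √(49.60² + 56.40²) = 75.10 m/s.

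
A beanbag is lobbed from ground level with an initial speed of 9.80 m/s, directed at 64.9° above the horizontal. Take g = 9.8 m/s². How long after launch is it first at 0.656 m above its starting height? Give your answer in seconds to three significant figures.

0.0772 s

Components: vₓ = 9.800 cos 64.9° = 4.157 m/s, v_y0 = 9.800 sin 64.9° = 8.875 m/s.
Height y(t) = 8.875 t − 4.900 t² = 0.656 gives 4.900 t² − 8.875 t + 0.656 = 0.
Quadratic formula: t = (8.875 ± √65.900) / 9.80 = (8.875 ± 8.118) / 9.80 → t = 0.07721 s or 1.734 s.
The first (ascending) time is 0.07721 s.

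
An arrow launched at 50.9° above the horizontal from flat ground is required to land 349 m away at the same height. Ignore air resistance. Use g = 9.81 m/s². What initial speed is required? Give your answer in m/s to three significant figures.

59.1 m/s

Level-ground range: R = v₀² sin(2θ)/g, so v₀ = √(gR / sin 2θ).
v₀ = √(9.81 × 349 / sin 101.8°) = √(3424 / 0.9789) = √3497.6 = 59.14 m/s.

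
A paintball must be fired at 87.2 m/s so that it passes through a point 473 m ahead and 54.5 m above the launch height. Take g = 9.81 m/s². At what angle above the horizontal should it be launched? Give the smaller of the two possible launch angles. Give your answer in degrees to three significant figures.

26.3°

Trajectory: y = x tanθ − g x² (1 + tan²θ)/(2v₀²). With x = 473, y = 54.5, v₀ = 87.2, g = 9.81:
144.3 tan²θ − 473 tanθ + (198.8) = 0.
tanθ = [473 ± √(473² − 4 × 144.3 × (198.8))] / (2 × 144.3) = (473 ± 330.1) / 288.6, giving tanθ = 0.4951 or 2.782.
θ = 26.34° or 70.23°; the smaller is 26.34°.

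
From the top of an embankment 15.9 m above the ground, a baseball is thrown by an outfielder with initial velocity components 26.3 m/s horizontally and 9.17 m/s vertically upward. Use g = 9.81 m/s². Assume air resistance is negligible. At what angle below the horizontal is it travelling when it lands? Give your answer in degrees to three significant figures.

With up positive and y = 0 at the ground: y(t) = 15.9 + (9.170) t − 4.905 t². Setting y = 0 and taking the positive root: t = [9.170 + √(9.170² + 2·9.81·15.9)] / 9.81 = (9.170 + 19.90) / 9.81 = 2.963 s.
At impact: v_y = v_y0 − g t = −19.90 m/s; vₓ = 26.30 m/s.
Angle below horizontal: arctan(|v_y|/vₓ) = arctan(19.90/26.30) = 37.11°.

37.1°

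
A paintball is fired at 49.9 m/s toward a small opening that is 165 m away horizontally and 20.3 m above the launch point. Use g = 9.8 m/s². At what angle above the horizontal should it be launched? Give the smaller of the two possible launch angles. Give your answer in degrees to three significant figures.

Trajectory: y = x tanθ − g x² (1 + tan²θ)/(2v₀²). With x = 165, y = 20.3, v₀ = 49.9, g = 9.80:
53.58 tan²θ − 165 tanθ + (73.88) = 0.
tanθ = [165 ± √(165² − 4 × 53.58 × (73.88))] / (2 × 53.58) = (165 ± 106.7) / 107.2, giving tanθ = 0.5437 or 2.536.
θ = 28.53° or 68.48°; the smaller is 28.53°.

28.5°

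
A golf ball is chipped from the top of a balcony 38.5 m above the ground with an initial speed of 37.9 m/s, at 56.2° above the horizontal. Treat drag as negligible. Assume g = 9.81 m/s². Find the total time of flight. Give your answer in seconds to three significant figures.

7.47 s

Components: vₓ = 37.90 cos 56.2° = 21.08 m/s, v_y0 = 37.90 sin 56.2° = 31.49 m/s.
The projectile lands when y = 38.5 + (31.49) t − ½·9.81·t² = 0. Positive root: t = (31.49 + √(31.49² + 2·9.81·38.5)) / 9.81 = (31.49 + 41.80) / 9.81 = 7.471 s.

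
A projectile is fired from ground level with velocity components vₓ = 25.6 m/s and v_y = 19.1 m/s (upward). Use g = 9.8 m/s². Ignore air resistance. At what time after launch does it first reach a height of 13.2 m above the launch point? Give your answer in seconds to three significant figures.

0.898 s

Height y(t) = 19.10 t − 4.900 t² = 13.2 gives 4.900 t² − 19.10 t + 13.2 = 0.
Quadratic formula: t = (19.10 ± √106.09) / 9.80 = (19.10 ± 10.30) / 9.80 → t = 0.8980 s or 3.000 s.
The first (ascending) time is 0.8980 s.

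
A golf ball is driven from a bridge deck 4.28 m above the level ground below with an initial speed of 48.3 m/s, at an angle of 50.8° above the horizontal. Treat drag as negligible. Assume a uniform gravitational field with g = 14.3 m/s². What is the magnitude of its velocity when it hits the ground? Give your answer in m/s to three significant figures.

Horizontal component vₓ = 48.30 cos 50.8° = 30.53 m/s; vertical v_y0 = 48.30 sin 50.8° = 37.43 m/s.
Vertical motion (up positive, ground at y = 0): 7.150 t² − (37.43) t − 4.28 = 0, so t = (37.43 + √(37.43² + 2·14.3·4.28)) / 14.3 = (37.43 + 39.03) / 14.3 = 5.347 s.
Vertical velocity at impact: v_y = v_y0 − g t = 37.43 − 14.3 × 5.347 = −39.03 m/s.
Speed: |v| = √(vₓ² + v_y²) = √(30.53² + 39.03²) = 49.55 m/s.

49.6 m/s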